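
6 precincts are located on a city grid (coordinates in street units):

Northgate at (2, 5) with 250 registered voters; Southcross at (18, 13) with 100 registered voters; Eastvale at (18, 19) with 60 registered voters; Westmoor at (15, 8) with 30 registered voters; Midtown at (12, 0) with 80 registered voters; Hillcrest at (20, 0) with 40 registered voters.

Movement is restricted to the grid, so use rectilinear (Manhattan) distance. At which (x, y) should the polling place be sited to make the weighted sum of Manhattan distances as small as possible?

Manhattan distance separates: Σwᵢ(|x−xᵢ|+|y−yᵢ|) = Σwᵢ|x−xᵢ| + Σwᵢ|y−yᵢ|, so x and y are optimised independently as 1-D weighted medians.
Total weight W = 560; half = 280.
x-coordinate, sorted with cumulative weight:
  x=2 (Northgate, w=250) cum 250
  x=12 (Midtown, w=80) cum 330  ← median
  x=15 (Westmoor, w=30) cum 360
  x=18 (Southcross, w=100) cum 460
  x=18 (Eastvale, w=60) cum 520
  x=20 (Hillcrest, w=40) cum 560
⇒ x* = 12
y-coordinate, sorted with cumulative weight:
  y=0 (Midtown, w=80) cum 80
  y=0 (Hillcrest, w=40) cum 120
  y=5 (Northgate, w=250) cum 370  ← median
  y=8 (Westmoor, w=30) cum 400
  y=13 (Southcross, w=100) cum 500
  y=19 (Eastvale, w=60) cum 560
⇒ y* = 5

(12, 5)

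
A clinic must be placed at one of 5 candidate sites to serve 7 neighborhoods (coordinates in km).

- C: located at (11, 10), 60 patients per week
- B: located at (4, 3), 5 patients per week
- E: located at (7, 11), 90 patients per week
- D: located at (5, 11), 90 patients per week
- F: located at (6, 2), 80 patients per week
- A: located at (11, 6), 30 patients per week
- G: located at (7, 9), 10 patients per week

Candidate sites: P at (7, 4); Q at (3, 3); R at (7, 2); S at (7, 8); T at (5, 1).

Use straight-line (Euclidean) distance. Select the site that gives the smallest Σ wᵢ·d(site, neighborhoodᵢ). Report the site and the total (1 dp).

S, total 1522.8 km

Total weighted distance at each candidate:
  P (7, 4): total = 2096.7
  Q (3, 3): total = 2771.4
  R (7, 2): total = 2511.9
  S (7, 8): total = 1522.8
  T (5, 1): total = 2907.9
Minimum is at S with total 1522.8 km.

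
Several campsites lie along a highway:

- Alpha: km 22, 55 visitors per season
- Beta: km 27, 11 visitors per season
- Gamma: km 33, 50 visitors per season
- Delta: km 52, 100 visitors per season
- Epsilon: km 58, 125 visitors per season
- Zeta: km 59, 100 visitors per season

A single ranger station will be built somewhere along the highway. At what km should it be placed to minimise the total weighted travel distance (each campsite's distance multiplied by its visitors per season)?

x = 58

For a sum of weighted absolute distances on a line, the optimum is the weighted median (not the mean). Total weight W = 441; half-weight = 220.5.
Sort by position and accumulate weight:
  km 22 (Alpha, w=55) → cum 55
  km 27 (Beta, w=11) → cum 66
  km 33 (Gamma, w=50) → cum 116
  km 52 (Delta, w=100) → cum 216
  km 58 (Epsilon, w=125) → cum 341  ≥ 220.5 → median here
  km 59 (Zeta, w=100) → cum 441
Optimal location: km 58.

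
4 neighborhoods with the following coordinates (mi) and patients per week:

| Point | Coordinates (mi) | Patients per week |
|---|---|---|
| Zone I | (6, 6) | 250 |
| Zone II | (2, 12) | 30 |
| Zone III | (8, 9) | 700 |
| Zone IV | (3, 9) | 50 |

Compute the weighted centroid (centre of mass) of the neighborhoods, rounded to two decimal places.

The minimiser of Σwᵢ‖p−pᵢ‖² is the weighted centroid p* = (Σwᵢpᵢ)/(Σwᵢ).
Σwᵢ = 1030.
Σwᵢxᵢ = 250·6 + 30·2 + 700·8 + 50·3 = 7310.
Σwᵢyᵢ = 250·6 + 30·12 + 700·9 + 50·9 = 8610.
x* = 7310/1030 = 7.10, y* = 8610/1030 = 8.36.

(7.10, 8.36)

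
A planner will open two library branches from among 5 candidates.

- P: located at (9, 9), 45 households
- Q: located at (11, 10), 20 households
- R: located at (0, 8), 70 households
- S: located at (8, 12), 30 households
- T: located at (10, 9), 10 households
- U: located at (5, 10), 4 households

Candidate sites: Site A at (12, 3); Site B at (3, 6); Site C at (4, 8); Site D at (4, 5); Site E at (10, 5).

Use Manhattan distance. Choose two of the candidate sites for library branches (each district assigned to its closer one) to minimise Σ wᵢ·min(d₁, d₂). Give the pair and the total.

Evaluate every pair (each demand assigned to the nearer of the two):
  {Site C, Site E}: total = 917
  {Site B, Site E}: total = 1029
  {Site A, Site C}: total = 1032
  {Site B, Site C}: total = 1052
  {Site C, Site D}: total = 1052
  {Site D, Site E}: total = 1169
  {Site A, Site B}: total = 1349
  {Site B, Site D}: total = 1449
  {Site A, Site D}: total = 1489
  {Site A, Site E}: total = 1605
Best pair: {Site C, Site E} with total 917.

{Site C, Site E}, total 917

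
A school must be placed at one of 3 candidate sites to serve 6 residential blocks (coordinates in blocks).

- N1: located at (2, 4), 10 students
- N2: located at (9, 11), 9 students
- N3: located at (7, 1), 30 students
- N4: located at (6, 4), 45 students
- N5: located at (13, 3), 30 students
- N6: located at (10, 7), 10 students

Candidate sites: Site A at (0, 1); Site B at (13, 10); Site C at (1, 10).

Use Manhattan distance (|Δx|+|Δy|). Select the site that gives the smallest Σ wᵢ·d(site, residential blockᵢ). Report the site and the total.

Site A, total 1446 blocks

Total weighted distance at each candidate:
  Site A (0, 1): total = 1446
  Site B (13, 10): total = 1520
  Site C (1, 10): total = 1786
Minimum is at Site A with total 1446 blocks.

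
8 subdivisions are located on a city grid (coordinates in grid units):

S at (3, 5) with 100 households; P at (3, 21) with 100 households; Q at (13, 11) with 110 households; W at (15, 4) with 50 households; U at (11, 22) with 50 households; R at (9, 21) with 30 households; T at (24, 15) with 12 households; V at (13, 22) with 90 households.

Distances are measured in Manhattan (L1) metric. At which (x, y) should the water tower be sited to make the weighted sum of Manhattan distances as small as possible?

(11, 15)

Manhattan distance separates: Σwᵢ(|x−xᵢ|+|y−yᵢ|) = Σwᵢ|x−xᵢ| + Σwᵢ|y−yᵢ|, so x and y are optimised independently as 1-D weighted medians.
Total weight W = 542; half = 271.
x-coordinate, sorted with cumulative weight:
  x=3 (S, w=100) cum 100
  x=3 (P, w=100) cum 200
  x=9 (R, w=30) cum 230
  x=11 (U, w=50) cum 280  ← median
  x=13 (Q, w=110) cum 390
  x=13 (V, w=90) cum 480
  x=15 (W, w=50) cum 530
  x=24 (T, w=12) cum 542
⇒ x* = 11
y-coordinate, sorted with cumulative weight:
  y=4 (W, w=50) cum 50
  y=5 (S, w=100) cum 150
  y=11 (Q, w=110) cum 260
  y=15 (T, w=12) cum 272  ← median
  y=21 (P, w=100) cum 372
  y=21 (R, w=30) cum 402
  y=22 (U, w=50) cum 452
  y=22 (V, w=90) cum 542
⇒ y* = 15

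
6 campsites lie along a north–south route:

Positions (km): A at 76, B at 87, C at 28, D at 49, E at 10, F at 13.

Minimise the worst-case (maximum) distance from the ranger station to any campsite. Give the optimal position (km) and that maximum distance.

location 48.5, max distance 38.5

The 1-center on a line is the midpoint of the two extreme points: leftmost at 10, rightmost at 87.
Optimal location = (10 + 87)/2 = 48.5; maximum distance = (87 − 10)/2 = 38.5.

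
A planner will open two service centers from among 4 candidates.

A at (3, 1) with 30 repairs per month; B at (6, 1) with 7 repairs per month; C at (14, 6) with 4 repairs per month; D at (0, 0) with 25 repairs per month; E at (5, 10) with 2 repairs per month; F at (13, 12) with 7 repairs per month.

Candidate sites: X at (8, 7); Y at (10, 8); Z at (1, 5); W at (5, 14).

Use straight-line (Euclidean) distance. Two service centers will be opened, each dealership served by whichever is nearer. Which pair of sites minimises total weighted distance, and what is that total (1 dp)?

{Y, Z}, total 370.1

Evaluate every pair (each demand assigned to the nearer of the two):
  {Y, Z}: total = 370.1
  {X, Z}: total = 388.2
  {Z, W}: total = 420.4
  {X, Y}: total = 605.7
  {X, W}: total = 626.2
  {Y, W}: total = 734.5
Best pair: {Y, Z} with total 370.1.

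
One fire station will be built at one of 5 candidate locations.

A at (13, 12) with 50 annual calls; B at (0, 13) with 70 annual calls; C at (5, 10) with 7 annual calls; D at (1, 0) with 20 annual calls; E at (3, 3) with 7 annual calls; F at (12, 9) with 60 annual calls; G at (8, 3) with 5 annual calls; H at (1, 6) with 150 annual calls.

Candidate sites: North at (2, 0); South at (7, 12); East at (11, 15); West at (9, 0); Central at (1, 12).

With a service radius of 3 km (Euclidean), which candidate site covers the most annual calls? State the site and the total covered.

Central, covering 70

Coverage radius r = 3 km; a point is covered iff (Δx)²+(Δy)² ≤ 3² = 9.
  North (2, 0): covers {D} → 20
  South (7, 12): covers {C} → 7
  East (11, 15): covers {none} → 0
  West (9, 0): covers {none} → 0
  Central (1, 12): covers {B} → 70
Maximum coverage at Central: 70 annual calls.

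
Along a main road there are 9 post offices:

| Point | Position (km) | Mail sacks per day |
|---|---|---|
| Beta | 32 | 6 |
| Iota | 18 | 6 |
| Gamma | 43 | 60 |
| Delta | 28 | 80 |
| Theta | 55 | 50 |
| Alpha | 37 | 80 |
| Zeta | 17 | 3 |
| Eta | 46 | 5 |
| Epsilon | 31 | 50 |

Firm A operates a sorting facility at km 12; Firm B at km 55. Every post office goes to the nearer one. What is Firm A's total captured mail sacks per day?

The indifferent point is the midpoint (12+55)/2 = 33.5; post offices left of it (closer to Firm A at 12) go to Firm A, those right go to Firm B.
  Zeta at 17 (w=3) → Firm A
  Iota at 18 (w=6) → Firm A
  Delta at 28 (w=80) → Firm A
  Epsilon at 31 (w=50) → Firm A
  Beta at 32 (w=6) → Firm A
  Alpha at 37 (w=80) → Firm B
  Gamma at 43 (w=60) → Firm B
  Eta at 46 (w=5) → Firm B
  Theta at 55 (w=50) → Firm B
Firm A captures 145; Firm B captures 195.

145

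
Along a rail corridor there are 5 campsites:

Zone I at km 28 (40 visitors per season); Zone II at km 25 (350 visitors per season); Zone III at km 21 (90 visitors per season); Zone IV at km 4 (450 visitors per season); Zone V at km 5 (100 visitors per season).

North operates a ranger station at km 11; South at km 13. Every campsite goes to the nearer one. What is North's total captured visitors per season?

The indifferent point is the midpoint (11+13)/2 = 12; campsites left of it (closer to North at 11) go to North, those right go to South.
  Zone IV at 4 (w=450) → North
  Zone V at 5 (w=100) → North
  Zone III at 21 (w=90) → South
  Zone II at 25 (w=350) → South
  Zone I at 28 (w=40) → South
North captures 550; South captures 480.

550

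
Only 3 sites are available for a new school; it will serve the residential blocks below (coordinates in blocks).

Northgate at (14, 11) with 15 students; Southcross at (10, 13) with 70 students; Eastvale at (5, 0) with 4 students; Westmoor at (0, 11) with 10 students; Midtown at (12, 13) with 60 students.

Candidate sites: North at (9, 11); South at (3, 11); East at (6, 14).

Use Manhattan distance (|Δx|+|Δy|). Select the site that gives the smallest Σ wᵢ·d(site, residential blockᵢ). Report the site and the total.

Total weighted distance at each candidate:
  North (9, 11): total = 735
  South (3, 11): total = 1537
  East (6, 14): total = 1085
Minimum is at North with total 735 blocks.

North, total 735 blocks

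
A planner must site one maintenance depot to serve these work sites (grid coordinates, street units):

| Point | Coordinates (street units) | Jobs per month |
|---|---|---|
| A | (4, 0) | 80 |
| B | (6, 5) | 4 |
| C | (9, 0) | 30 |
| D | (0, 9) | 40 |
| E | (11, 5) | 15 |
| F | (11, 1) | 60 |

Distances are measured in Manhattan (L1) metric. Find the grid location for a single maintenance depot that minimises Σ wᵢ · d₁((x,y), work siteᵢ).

Manhattan distance separates: Σwᵢ(|x−xᵢ|+|y−yᵢ|) = Σwᵢ|x−xᵢ| + Σwᵢ|y−yᵢ|, so x and y are optimised independently as 1-D weighted medians.
Total weight W = 229; half = 114.5.
x-coordinate, sorted with cumulative weight:
  x=0 (D, w=40) cum 40
  x=4 (A, w=80) cum 120  ← median
  x=6 (B, w=4) cum 124
  x=9 (C, w=30) cum 154
  x=11 (E, w=15) cum 169
  x=11 (F, w=60) cum 229
⇒ x* = 4
y-coordinate, sorted with cumulative weight:
  y=0 (A, w=80) cum 80
  y=0 (C, w=30) cum 110
  y=1 (F, w=60) cum 170  ← median
  y=5 (B, w=4) cum 174
  y=5 (E, w=15) cum 189
  y=9 (D, w=40) cum 229
⇒ y* = 1

(4, 1)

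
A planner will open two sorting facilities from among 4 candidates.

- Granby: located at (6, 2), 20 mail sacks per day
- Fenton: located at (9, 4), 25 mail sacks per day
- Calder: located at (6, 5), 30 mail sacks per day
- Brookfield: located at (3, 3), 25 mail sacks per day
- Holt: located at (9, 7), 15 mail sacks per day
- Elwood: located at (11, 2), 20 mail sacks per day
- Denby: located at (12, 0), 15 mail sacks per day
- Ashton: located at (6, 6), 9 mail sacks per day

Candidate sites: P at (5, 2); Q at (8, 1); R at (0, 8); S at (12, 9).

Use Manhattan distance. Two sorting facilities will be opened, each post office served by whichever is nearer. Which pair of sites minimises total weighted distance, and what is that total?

Evaluate every pair (each demand assigned to the nearer of the two):
  {P, Q}: total = 620
  {P, S}: total = 740
  {P, R}: total = 800
  {Q, S}: total = 808
  {Q, R}: total = 838
  {R, S}: total = 1352
Best pair: {P, Q} with total 620.

{P, Q}, total 620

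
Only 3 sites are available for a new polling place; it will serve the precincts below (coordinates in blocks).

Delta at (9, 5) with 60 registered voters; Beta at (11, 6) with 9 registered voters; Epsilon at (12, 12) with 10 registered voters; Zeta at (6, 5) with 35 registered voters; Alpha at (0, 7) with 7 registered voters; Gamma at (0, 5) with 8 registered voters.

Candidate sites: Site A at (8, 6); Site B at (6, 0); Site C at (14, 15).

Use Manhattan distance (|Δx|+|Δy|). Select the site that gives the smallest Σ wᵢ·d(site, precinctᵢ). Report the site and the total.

Site A, total 487 blocks

Total weighted distance at each candidate:
  Site A (8, 6): total = 487
  Site B (6, 0): total = 1113
  Site C (14, 15): total = 2034
Minimum is at Site A with total 487 blocks.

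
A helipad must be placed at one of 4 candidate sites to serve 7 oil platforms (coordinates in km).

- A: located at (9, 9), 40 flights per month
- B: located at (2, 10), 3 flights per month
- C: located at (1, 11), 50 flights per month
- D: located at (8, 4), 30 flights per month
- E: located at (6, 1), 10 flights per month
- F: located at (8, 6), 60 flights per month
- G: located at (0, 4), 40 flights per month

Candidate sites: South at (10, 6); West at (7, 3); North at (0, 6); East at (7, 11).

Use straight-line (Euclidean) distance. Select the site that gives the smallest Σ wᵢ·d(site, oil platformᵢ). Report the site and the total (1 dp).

Total weighted distance at each candidate:
  South (10, 6): total = 1344.9
  West (7, 3): total = 1316.2
  North (0, 6): total = 1533.3
  East (7, 11): total = 1443.0
Minimum is at West with total 1316.2 km.

West, total 1316.2 km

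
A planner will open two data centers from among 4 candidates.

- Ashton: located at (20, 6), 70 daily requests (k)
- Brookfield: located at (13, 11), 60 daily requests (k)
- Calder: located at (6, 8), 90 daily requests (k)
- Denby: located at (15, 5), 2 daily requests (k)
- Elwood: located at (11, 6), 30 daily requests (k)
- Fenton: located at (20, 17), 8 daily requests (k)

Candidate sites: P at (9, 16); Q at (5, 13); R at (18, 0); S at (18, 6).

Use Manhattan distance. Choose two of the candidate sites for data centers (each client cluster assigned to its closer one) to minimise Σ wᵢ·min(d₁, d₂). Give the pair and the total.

{Q, S}, total 1602

Evaluate every pair (each demand assigned to the nearer of the two):
  {Q, S}: total = 1602
  {P, S}: total = 1984
  {Q, R}: total = 2258
  {R, S}: total = 2322
  {P, R}: total = 2562
  {P, Q}: total = 3040
Best pair: {Q, S} with total 1602.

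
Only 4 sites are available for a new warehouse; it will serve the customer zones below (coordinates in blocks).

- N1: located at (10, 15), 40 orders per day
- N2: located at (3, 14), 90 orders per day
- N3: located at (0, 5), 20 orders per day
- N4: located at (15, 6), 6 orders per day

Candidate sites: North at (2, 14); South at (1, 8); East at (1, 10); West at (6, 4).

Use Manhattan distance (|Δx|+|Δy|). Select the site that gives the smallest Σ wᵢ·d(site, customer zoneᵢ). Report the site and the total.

North, total 796 blocks

Total weighted distance at each candidate:
  North (2, 14): total = 796
  South (1, 8): total = 1536
  East (1, 10): total = 1328
  West (6, 4): total = 1976
Minimum is at North with total 796 blocks.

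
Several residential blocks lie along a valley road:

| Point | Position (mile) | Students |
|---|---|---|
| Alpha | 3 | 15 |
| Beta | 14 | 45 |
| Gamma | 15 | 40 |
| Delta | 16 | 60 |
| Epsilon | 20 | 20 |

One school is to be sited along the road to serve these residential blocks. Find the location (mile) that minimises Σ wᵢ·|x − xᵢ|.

x = 15

For a sum of weighted absolute distances on a line, the optimum is the weighted median (not the mean). Total weight W = 180; half-weight = 90.
Sort by position and accumulate weight:
  mile 3 (Alpha, w=15) → cum 15
  mile 14 (Beta, w=45) → cum 60
  mile 15 (Gamma, w=40) → cum 100  ≥ 90 → median here
  mile 16 (Delta, w=60) → cum 160
  mile 20 (Epsilon, w=20) → cum 180
Optimal location: mile 15.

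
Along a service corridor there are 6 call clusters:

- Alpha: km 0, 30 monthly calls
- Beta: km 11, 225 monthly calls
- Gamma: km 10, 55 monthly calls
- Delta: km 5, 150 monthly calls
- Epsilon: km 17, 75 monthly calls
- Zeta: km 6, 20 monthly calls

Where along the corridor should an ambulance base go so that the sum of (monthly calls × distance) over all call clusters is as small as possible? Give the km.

x = 11

For a sum of weighted absolute distances on a line, the optimum is the weighted median (not the mean). Total weight W = 555; half-weight = 277.5.
Sort by position and accumulate weight:
  km 0 (Alpha, w=30) → cum 30
  km 5 (Delta, w=150) → cum 180
  km 6 (Zeta, w=20) → cum 200
  km 10 (Gamma, w=55) → cum 255
  km 11 (Beta, w=225) → cum 480  ≥ 277.5 → median here
  km 17 (Epsilon, w=75) → cum 555
Optimal location: km 11.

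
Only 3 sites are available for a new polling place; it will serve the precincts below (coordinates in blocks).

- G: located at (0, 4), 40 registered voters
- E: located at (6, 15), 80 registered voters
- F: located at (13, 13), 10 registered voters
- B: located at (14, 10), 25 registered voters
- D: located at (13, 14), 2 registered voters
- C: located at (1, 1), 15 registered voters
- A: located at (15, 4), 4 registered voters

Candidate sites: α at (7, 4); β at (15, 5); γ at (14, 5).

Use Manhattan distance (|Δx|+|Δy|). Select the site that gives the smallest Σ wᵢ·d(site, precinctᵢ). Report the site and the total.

Total weighted distance at each candidate:
  α (7, 4): total = 1914
  β (15, 5): total = 2706
  γ (14, 5): total = 2538
Minimum is at α with total 1914 blocks.

α, total 1914 blocks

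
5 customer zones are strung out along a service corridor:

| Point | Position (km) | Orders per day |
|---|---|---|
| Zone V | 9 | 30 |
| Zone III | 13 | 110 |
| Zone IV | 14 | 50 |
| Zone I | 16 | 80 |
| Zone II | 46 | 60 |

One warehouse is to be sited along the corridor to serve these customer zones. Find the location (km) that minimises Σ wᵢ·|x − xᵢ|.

x = 14

For a sum of weighted absolute distances on a line, the optimum is the weighted median (not the mean). Total weight W = 330; half-weight = 165.
Sort by position and accumulate weight:
  km 9 (Zone V, w=30) → cum 30
  km 13 (Zone III, w=110) → cum 140
  km 14 (Zone IV, w=50) → cum 190  ≥ 165 → median here
  km 16 (Zone I, w=80) → cum 270
  km 46 (Zone II, w=60) → cum 330
Optimal location: km 14.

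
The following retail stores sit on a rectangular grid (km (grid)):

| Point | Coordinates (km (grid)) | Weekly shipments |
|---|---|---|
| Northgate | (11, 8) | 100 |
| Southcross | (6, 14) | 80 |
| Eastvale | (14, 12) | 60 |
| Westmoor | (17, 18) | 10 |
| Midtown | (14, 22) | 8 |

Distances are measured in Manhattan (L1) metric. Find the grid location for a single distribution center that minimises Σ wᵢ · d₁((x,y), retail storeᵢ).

Manhattan distance separates: Σwᵢ(|x−xᵢ|+|y−yᵢ|) = Σwᵢ|x−xᵢ| + Σwᵢ|y−yᵢ|, so x and y are optimised independently as 1-D weighted medians.
Total weight W = 258; half = 129.
x-coordinate, sorted with cumulative weight:
  x=6 (Southcross, w=80) cum 80
  x=11 (Northgate, w=100) cum 180  ← median
  x=14 (Eastvale, w=60) cum 240
  x=14 (Midtown, w=8) cum 248
  x=17 (Westmoor, w=10) cum 258
⇒ x* = 11
y-coordinate, sorted with cumulative weight:
  y=8 (Northgate, w=100) cum 100
  y=12 (Eastvale, w=60) cum 160  ← median
  y=14 (Southcross, w=80) cum 240
  y=18 (Westmoor, w=10) cum 250
  y=22 (Midtown, w=8) cum 258
⇒ y* = 12

(11, 12)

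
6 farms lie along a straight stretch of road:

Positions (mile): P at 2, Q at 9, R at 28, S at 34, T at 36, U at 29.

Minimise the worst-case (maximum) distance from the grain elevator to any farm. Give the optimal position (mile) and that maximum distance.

location 19, max distance 17

The 1-center on a line is the midpoint of the two extreme points: leftmost at 2, rightmost at 36.
Optimal location = (2 + 36)/2 = 19; maximum distance = (36 − 2)/2 = 17.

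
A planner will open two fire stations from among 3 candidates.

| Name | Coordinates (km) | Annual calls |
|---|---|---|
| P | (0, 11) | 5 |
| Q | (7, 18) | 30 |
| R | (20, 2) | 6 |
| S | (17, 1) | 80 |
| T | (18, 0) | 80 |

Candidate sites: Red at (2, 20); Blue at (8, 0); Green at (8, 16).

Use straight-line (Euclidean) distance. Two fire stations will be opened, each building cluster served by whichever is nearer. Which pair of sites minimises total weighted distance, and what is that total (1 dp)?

Evaluate every pair (each demand assigned to the nearer of the two):
  {Blue, Green}: total = 1711.7
  {Red, Blue}: total = 1805.1
  {Red, Green}: total = 3132.7
Best pair: {Blue, Green} with total 1711.7.

{Blue, Green}, total 1711.7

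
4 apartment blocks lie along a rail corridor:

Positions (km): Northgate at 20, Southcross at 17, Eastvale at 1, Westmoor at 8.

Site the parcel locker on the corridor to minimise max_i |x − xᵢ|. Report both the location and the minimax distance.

The 1-center on a line is the midpoint of the two extreme points: leftmost at 1, rightmost at 20.
Optimal location = (1 + 20)/2 = 10.5; maximum distance = (20 − 1)/2 = 9.5.

location 10.5, max distance 9.5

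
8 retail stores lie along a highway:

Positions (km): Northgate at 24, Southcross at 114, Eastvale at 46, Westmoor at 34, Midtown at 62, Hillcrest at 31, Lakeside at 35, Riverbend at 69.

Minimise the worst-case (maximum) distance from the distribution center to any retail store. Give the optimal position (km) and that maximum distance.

location 69, max distance 45

The 1-center on a line is the midpoint of the two extreme points: leftmost at 24, rightmost at 114.
Optimal location = (24 + 114)/2 = 69; maximum distance = (114 − 24)/2 = 45.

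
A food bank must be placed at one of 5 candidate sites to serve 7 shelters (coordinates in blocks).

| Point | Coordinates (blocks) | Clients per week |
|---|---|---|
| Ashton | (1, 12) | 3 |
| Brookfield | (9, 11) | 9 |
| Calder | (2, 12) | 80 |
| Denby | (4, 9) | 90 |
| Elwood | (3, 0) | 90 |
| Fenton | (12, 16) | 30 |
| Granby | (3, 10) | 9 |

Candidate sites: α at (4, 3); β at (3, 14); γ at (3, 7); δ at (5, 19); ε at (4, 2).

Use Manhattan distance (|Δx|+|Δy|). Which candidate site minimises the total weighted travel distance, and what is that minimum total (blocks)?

Total weighted distance at each candidate:
  α (4, 3): total = 2635
  β (3, 14): total = 2499
  γ (3, 7): total = 2058
  δ (5, 19): total = 4220
  ε (4, 2): total = 2766
Minimum is at γ with total 2058 blocks.

γ, total 2058 blocks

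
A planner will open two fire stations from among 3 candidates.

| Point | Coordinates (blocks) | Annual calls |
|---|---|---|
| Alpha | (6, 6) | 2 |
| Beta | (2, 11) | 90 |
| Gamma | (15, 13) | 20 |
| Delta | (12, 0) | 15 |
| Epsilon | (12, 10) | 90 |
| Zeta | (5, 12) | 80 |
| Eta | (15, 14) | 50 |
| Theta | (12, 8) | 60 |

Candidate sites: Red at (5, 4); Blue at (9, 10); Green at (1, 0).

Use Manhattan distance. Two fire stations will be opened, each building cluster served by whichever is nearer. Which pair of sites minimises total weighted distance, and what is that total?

Evaluate every pair (each demand assigned to the nearer of the two):
  {Red, Blue}: total = 2621
  {Blue, Green}: total = 2629
  {Red, Green}: total = 4921
Best pair: {Red, Blue} with total 2621.

{Red, Blue}, total 2621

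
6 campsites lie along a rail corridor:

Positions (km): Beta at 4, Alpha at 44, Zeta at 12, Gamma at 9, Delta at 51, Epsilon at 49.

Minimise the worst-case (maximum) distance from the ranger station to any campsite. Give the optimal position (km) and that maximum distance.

The 1-center on a line is the midpoint of the two extreme points: leftmost at 4, rightmost at 51.
Optimal location = (4 + 51)/2 = 27.5; maximum distance = (51 − 4)/2 = 23.5.

location 27.5, max distance 23.5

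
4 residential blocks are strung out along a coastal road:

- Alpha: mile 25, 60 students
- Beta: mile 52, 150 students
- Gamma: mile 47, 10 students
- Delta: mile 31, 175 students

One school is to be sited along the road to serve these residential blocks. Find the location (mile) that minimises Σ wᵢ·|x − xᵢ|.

For a sum of weighted absolute distances on a line, the optimum is the weighted median (not the mean). Total weight W = 395; half-weight = 197.5.
Sort by position and accumulate weight:
  mile 25 (Alpha, w=60) → cum 60
  mile 31 (Delta, w=175) → cum 235  ≥ 197.5 → median here
  mile 47 (Gamma, w=10) → cum 245
  mile 52 (Beta, w=150) → cum 395
Optimal location: mile 31.

x = 31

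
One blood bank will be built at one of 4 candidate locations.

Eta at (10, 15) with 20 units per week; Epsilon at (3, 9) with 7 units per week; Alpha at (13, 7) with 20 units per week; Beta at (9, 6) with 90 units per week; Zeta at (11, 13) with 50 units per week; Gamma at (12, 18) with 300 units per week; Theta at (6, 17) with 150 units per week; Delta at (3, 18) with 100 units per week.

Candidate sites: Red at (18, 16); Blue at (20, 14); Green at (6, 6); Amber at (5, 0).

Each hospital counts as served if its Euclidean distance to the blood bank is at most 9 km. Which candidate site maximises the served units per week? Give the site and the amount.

Red, covering 370

Coverage radius r = 9 km; a point is covered iff (Δx)²+(Δy)² ≤ 9² = 81.
  Red (18, 16): covers {Eta, Zeta, Gamma} → 370
  Blue (20, 14): covers {Gamma} → 300
  Green (6, 6): covers {Epsilon, Alpha, Beta, Zeta} → 167
  Amber (5, 0): covers {Beta} → 90
Maximum coverage at Red: 370 units per week.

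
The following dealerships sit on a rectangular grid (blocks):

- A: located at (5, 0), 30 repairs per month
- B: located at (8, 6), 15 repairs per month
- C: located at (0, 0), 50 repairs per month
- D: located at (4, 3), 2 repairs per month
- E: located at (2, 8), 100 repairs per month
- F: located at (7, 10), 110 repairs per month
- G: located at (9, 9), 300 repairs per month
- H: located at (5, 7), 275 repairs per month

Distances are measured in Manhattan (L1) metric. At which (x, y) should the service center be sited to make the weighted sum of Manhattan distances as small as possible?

Manhattan distance separates: Σwᵢ(|x−xᵢ|+|y−yᵢ|) = Σwᵢ|x−xᵢ| + Σwᵢ|y−yᵢ|, so x and y are optimised independently as 1-D weighted medians.
Total weight W = 882; half = 441.
x-coordinate, sorted with cumulative weight:
  x=0 (C, w=50) cum 50
  x=2 (E, w=100) cum 150
  x=4 (D, w=2) cum 152
  x=5 (A, w=30) cum 182
  x=5 (H, w=275) cum 457  ← median
  x=7 (F, w=110) cum 567
  x=8 (B, w=15) cum 582
  x=9 (G, w=300) cum 882
⇒ x* = 5
y-coordinate, sorted with cumulative weight:
  y=0 (A, w=30) cum 30
  y=0 (C, w=50) cum 80
  y=3 (D, w=2) cum 82
  y=6 (B, w=15) cum 97
  y=7 (H, w=275) cum 372
  y=8 (E, w=100) cum 472  ← median
  y=9 (G, w=300) cum 772
  y=10 (F, w=110) cum 882
⇒ y* = 8

(5, 8)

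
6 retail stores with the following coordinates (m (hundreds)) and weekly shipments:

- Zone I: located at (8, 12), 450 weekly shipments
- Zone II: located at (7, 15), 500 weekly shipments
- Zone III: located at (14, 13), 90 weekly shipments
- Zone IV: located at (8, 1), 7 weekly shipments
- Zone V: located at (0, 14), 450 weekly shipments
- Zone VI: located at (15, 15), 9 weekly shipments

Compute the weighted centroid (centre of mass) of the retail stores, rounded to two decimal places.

(5.68, 13.62)

The minimiser of Σwᵢ‖p−pᵢ‖² is the weighted centroid p* = (Σwᵢpᵢ)/(Σwᵢ).
Σwᵢ = 1506.
Σwᵢxᵢ = 450·8 + 500·7 + 90·14 + 7·8 + 450·0 + 9·15 = 8551.
Σwᵢyᵢ = 450·12 + 500·15 + 90·13 + 7·1 + 450·14 + 9·15 = 20512.
x* = 8551/1506 = 5.68, y* = 20512/1506 = 13.62.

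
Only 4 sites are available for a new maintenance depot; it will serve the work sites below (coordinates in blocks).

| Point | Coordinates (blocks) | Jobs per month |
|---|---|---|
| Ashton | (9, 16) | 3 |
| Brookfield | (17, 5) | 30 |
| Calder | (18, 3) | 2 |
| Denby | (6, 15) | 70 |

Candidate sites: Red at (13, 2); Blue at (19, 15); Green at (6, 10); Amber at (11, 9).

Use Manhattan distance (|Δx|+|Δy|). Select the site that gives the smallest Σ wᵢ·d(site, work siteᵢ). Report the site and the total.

Green, total 895 blocks

Total weighted distance at each candidate:
  Red (13, 2): total = 1676
  Blue (19, 15): total = 1329
  Green (6, 10): total = 895
  Amber (11, 9): total = 1123
Minimum is at Green with total 895 blocks.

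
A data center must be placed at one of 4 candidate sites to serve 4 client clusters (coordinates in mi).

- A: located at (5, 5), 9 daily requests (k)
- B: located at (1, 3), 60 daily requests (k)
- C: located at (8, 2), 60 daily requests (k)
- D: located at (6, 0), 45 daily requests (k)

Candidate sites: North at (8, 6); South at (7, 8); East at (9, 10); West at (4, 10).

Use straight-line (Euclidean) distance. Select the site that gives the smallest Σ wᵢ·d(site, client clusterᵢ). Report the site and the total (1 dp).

North, total 1010.0 mi

Total weighted distance at each candidate:
  North (8, 6): total = 1010.0
  South (7, 8): total = 1228.8
  East (9, 10): total = 1649.0
  West (4, 10): total = 1498.4
Minimum is at North with total 1010.0 mi.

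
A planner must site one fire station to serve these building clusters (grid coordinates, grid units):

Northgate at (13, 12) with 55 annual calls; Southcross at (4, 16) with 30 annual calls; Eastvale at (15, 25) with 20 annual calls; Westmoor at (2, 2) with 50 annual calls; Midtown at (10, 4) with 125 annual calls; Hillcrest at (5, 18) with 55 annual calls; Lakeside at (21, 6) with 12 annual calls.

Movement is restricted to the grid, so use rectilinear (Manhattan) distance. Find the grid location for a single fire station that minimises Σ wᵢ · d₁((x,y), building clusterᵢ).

(10, 4)

Manhattan distance separates: Σwᵢ(|x−xᵢ|+|y−yᵢ|) = Σwᵢ|x−xᵢ| + Σwᵢ|y−yᵢ|, so x and y are optimised independently as 1-D weighted medians.
Total weight W = 347; half = 173.5.
x-coordinate, sorted with cumulative weight:
  x=2 (Westmoor, w=50) cum 50
  x=4 (Southcross, w=30) cum 80
  x=5 (Hillcrest, w=55) cum 135
  x=10 (Midtown, w=125) cum 260  ← median
  x=13 (Northgate, w=55) cum 315
  x=15 (Eastvale, w=20) cum 335
  x=21 (Lakeside, w=12) cum 347
⇒ x* = 10
y-coordinate, sorted with cumulative weight:
  y=2 (Westmoor, w=50) cum 50
  y=4 (Midtown, w=125) cum 175  ← median
  y=6 (Lakeside, w=12) cum 187
  y=12 (Northgate, w=55) cum 242
  y=16 (Southcross, w=30) cum 272
  y=18 (Hillcrest, w=55) cum 327
  y=25 (Eastvale, w=20) cum 347
⇒ y* = 4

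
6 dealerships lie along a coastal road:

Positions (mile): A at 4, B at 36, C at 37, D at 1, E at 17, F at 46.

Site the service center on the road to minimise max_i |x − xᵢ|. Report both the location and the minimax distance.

location 23.5, max distance 22.5

The 1-center on a line is the midpoint of the two extreme points: leftmost at 1, rightmost at 46.
Optimal location = (1 + 46)/2 = 23.5; maximum distance = (46 − 1)/2 = 22.5.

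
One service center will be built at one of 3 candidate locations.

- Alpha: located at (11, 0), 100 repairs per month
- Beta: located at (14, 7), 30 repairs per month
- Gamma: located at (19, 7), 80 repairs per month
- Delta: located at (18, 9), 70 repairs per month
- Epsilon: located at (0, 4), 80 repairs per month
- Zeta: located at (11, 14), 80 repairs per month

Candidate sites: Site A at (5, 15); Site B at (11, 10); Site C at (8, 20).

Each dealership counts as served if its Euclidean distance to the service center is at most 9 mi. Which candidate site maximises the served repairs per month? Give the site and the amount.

Coverage radius r = 9 mi; a point is covered iff (Δx)²+(Δy)² ≤ 9² = 81.
  Site A (5, 15): covers {Zeta} → 80
  Site B (11, 10): covers {Beta, Gamma, Delta, Zeta} → 260
  Site C (8, 20): covers {Zeta} → 80
Maximum coverage at Site B: 260 repairs per month.

Site B, covering 260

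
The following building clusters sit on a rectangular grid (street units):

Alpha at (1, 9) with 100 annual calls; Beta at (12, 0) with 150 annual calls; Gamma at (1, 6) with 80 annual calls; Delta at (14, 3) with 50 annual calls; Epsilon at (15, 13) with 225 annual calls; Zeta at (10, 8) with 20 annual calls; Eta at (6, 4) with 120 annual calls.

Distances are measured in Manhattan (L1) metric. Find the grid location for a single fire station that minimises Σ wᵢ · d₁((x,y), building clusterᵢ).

(12, 6)

Manhattan distance separates: Σwᵢ(|x−xᵢ|+|y−yᵢ|) = Σwᵢ|x−xᵢ| + Σwᵢ|y−yᵢ|, so x and y are optimised independently as 1-D weighted medians.
Total weight W = 745; half = 372.5.
x-coordinate, sorted with cumulative weight:
  x=1 (Alpha, w=100) cum 100
  x=1 (Gamma, w=80) cum 180
  x=6 (Eta, w=120) cum 300
  x=10 (Zeta, w=20) cum 320
  x=12 (Beta, w=150) cum 470  ← median
  x=14 (Delta, w=50) cum 520
  x=15 (Epsilon, w=225) cum 745
⇒ x* = 12
y-coordinate, sorted with cumulative weight:
  y=0 (Beta, w=150) cum 150
  y=3 (Delta, w=50) cum 200
  y=4 (Eta, w=120) cum 320
  y=6 (Gamma, w=80) cum 400  ← median
  y=8 (Zeta, w=20) cum 420
  y=9 (Alpha, w=100) cum 520
  y=13 (Epsilon, w=225) cum 745
⇒ y* = 6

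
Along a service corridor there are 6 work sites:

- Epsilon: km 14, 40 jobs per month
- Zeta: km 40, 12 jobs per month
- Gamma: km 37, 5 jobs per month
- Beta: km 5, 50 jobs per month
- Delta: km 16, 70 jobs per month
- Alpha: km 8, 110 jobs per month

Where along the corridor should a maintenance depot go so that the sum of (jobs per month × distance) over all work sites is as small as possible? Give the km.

x = 8

For a sum of weighted absolute distances on a line, the optimum is the weighted median (not the mean). Total weight W = 287; half-weight = 143.5.
Sort by position and accumulate weight:
  km 5 (Beta, w=50) → cum 50
  km 8 (Alpha, w=110) → cum 160  ≥ 143.5 → median here
  km 14 (Epsilon, w=40) → cum 200
  km 16 (Delta, w=70) → cum 270
  km 37 (Gamma, w=5) → cum 275
  km 40 (Zeta, w=12) → cum 287
Optimal location: km 8.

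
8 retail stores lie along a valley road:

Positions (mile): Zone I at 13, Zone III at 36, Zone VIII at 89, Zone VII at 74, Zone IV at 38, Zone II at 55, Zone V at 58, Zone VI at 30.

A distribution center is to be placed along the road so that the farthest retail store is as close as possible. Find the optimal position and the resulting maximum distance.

location 51, max distance 38

The 1-center on a line is the midpoint of the two extreme points: leftmost at 13, rightmost at 89.
Optimal location = (13 + 89)/2 = 51; maximum distance = (89 − 13)/2 = 38.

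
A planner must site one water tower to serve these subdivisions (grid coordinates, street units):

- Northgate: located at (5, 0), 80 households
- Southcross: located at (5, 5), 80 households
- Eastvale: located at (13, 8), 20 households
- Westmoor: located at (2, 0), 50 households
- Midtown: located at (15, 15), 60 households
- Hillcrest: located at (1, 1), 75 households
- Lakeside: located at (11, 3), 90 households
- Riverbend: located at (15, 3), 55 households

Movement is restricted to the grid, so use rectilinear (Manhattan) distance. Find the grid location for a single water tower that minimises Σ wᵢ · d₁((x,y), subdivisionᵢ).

(5, 3)

Manhattan distance separates: Σwᵢ(|x−xᵢ|+|y−yᵢ|) = Σwᵢ|x−xᵢ| + Σwᵢ|y−yᵢ|, so x and y are optimised independently as 1-D weighted medians.
Total weight W = 510; half = 255.
x-coordinate, sorted with cumulative weight:
  x=1 (Hillcrest, w=75) cum 75
  x=2 (Westmoor, w=50) cum 125
  x=5 (Northgate, w=80) cum 205
  x=5 (Southcross, w=80) cum 285  ← median
  x=11 (Lakeside, w=90) cum 375
  x=13 (Eastvale, w=20) cum 395
  x=15 (Midtown, w=60) cum 455
  x=15 (Riverbend, w=55) cum 510
⇒ x* = 5
y-coordinate, sorted with cumulative weight:
  y=0 (Northgate, w=80) cum 80
  y=0 (Westmoor, w=50) cum 130
  y=1 (Hillcrest, w=75) cum 205
  y=3 (Lakeside, w=90) cum 295  ← median
  y=3 (Riverbend, w=55) cum 350
  y=5 (Southcross, w=80) cum 430
  y=8 (Eastvale, w=20) cum 450
  y=15 (Midtown, w=60) cum 510
⇒ y* = 3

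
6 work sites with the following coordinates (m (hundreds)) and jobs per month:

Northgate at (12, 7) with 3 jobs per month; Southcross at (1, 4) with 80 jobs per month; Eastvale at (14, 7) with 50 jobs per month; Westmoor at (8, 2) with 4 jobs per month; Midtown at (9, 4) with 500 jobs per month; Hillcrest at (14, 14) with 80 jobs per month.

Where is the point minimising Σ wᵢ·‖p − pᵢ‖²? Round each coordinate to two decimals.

The minimiser of Σwᵢ‖p−pᵢ‖² is the weighted centroid p* = (Σwᵢpᵢ)/(Σwᵢ).
Σwᵢ = 717.
Σwᵢxᵢ = 3·12 + 80·1 + 50·14 + 4·8 + 500·9 + 80·14 = 6468.
Σwᵢyᵢ = 3·7 + 80·4 + 50·7 + 4·2 + 500·4 + 80·14 = 3819.
x* = 6468/717 = 9.02, y* = 3819/717 = 5.33.

(9.02, 5.33)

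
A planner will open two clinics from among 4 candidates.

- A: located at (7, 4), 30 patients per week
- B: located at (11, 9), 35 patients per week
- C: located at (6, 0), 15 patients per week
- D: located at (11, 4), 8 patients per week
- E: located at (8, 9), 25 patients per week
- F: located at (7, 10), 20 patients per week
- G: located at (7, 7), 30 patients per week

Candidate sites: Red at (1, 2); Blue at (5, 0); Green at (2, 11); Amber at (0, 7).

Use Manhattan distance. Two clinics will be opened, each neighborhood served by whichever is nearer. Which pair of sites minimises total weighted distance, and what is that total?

{Blue, Green}, total 1250

Evaluate every pair (each demand assigned to the nearer of the two):
  {Blue, Green}: total = 1250
  {Blue, Amber}: total = 1390
  {Red, Green}: total = 1416
  {Green, Amber}: total = 1522
  {Red, Amber}: total = 1556
  {Red, Blue}: total = 1610
Best pair: {Blue, Green} with total 1250.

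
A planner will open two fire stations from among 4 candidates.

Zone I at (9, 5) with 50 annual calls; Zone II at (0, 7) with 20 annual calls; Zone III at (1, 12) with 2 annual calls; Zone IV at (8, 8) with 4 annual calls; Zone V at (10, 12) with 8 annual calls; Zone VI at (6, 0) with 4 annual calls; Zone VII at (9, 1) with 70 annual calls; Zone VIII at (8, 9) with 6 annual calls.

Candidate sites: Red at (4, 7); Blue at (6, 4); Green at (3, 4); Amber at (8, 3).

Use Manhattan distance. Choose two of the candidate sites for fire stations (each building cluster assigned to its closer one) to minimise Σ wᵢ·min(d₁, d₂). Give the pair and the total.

{Red, Amber}, total 620

Evaluate every pair (each demand assigned to the nearer of the two):
  {Red, Amber}: total = 620
  {Green, Amber}: total = 664
  {Blue, Amber}: total = 726
  {Red, Blue}: total = 876
  {Blue, Green}: total = 938
  {Red, Green}: total = 1248
Best pair: {Red, Amber} with total 620.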